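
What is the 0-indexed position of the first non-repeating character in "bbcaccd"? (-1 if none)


Input: bbcaccd
Character frequencies:
  'a': 1
  'b': 2
  'c': 3
  'd': 1
Scanning left to right for freq == 1:
  Position 0 ('b'): freq=2, skip
  Position 1 ('b'): freq=2, skip
  Position 2 ('c'): freq=3, skip
  Position 3 ('a'): unique! => answer = 3

3


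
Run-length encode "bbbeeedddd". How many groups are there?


Input: bbbeeedddd
Scanning for consecutive runs:
  Group 1: 'b' x 3 (positions 0-2)
  Group 2: 'e' x 3 (positions 3-5)
  Group 3: 'd' x 4 (positions 6-9)
Total groups: 3

3


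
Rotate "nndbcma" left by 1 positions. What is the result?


Input: "nndbcma", rotate left by 1
First 1 characters: "n"
Remaining characters: "ndbcma"
Concatenate remaining + first: "ndbcma" + "n" = "ndbcman"

ndbcman


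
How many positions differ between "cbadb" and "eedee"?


Comparing "cbadb" and "eedee" position by position:
  Position 0: 'c' vs 'e' => DIFFER
  Position 1: 'b' vs 'e' => DIFFER
  Position 2: 'a' vs 'd' => DIFFER
  Position 3: 'd' vs 'e' => DIFFER
  Position 4: 'b' vs 'e' => DIFFER
Positions that differ: 5

5


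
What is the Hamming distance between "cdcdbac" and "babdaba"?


Comparing "cdcdbac" and "babdaba" position by position:
  Position 0: 'c' vs 'b' => differ
  Position 1: 'd' vs 'a' => differ
  Position 2: 'c' vs 'b' => differ
  Position 3: 'd' vs 'd' => same
  Position 4: 'b' vs 'a' => differ
  Position 5: 'a' vs 'b' => differ
  Position 6: 'c' vs 'a' => differ
Total differences (Hamming distance): 6

6


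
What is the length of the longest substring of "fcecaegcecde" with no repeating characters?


Input: "fcecaegcecde"
Sliding window (track last position of each char):
  Position 0 ('f'): window [0,0] length 1 -- new best
  Position 1 ('c'): window [0,1] length 2 -- new best
  Position 2 ('e'): window [0,2] length 3 -- new best
  Position 3 ('c'): repeat (last at 1), move window start to 2
  Position 3 ('c'): window [2,3] length 2
  Position 4 ('a'): window [2,4] length 3
  Position 5 ('e'): repeat (last at 2), move window start to 3
  Position 5 ('e'): window [3,5] length 3
  Position 6 ('g'): window [3,6] length 4 -- new best
  Position 7 ('c'): repeat (last at 3), move window start to 4
  Position 7 ('c'): window [4,7] length 4
  Position 8 ('e'): repeat (last at 5), move window start to 6
  Position 8 ('e'): window [6,8] length 3
  Position 9 ('c'): repeat (last at 7), move window start to 8
  Position 9 ('c'): window [8,9] length 2
  Position 10 ('d'): window [8,10] length 3
  Position 11 ('e'): repeat (last at 8), move window start to 9
  Position 11 ('e'): window [9,11] length 3
Longest substring with no repeats: "caeg" with length 4

4


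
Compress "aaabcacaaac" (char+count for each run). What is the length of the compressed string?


Input: aaabcacaaac
Runs:
  'a' x 3 => "a3"
  'b' x 1 => "b1"
  'c' x 1 => "c1"
  'a' x 1 => "a1"
  'c' x 1 => "c1"
  'a' x 3 => "a3"
  'c' x 1 => "c1"
Compressed: "a3b1c1a1c1a3c1"
Compressed length: 14

14


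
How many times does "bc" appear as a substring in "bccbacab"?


Searching for "bc" in "bccbacab"
Scanning each position:
  Position 0: "bc" => MATCH
  Position 1: "cc" => no
  Position 2: "cb" => no
  Position 3: "ba" => no
  Position 4: "ac" => no
  Position 5: "ca" => no
  Position 6: "ab" => no
Total occurrences: 1

1


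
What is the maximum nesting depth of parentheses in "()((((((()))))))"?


Input: "()((((((()))))))"
Tracking depth:
  Position 0 '(': depth becomes 1
  Position 1 ')': depth becomes 0
  Position 2 '(': depth becomes 1
  Position 3 '(': depth becomes 2
  Position 4 '(': depth becomes 3
  Position 5 '(': depth becomes 4
  Position 6 '(': depth becomes 5
  Position 7 '(': depth becomes 6
  Position 8 '(': depth becomes 7
  Position 9 ')': depth becomes 6
  Position 10 ')': depth becomes 5
  Position 11 ')': depth becomes 4
  Position 12 ')': depth becomes 3
  Position 13 ')': depth becomes 2
  Position 14 ')': depth becomes 1
  Position 15 ')': depth becomes 0
Maximum depth reached: 7

7


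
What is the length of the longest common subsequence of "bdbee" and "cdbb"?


LCS of "bdbee" and "cdbb"
DP table:
           c    d    b    b
      0    0    0    0    0
  b   0    0    0    1    1
  d   0    0    1    1    1
  b   0    0    1    2    2
  e   0    0    1    2    2
  e   0    0    1    2    2
LCS length = dp[5][4] = 2

2


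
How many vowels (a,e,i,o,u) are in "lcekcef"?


Input: lcekcef
Checking each character:
  'l' at position 0: consonant
  'c' at position 1: consonant
  'e' at position 2: vowel (running total: 1)
  'k' at position 3: consonant
  'c' at position 4: consonant
  'e' at position 5: vowel (running total: 2)
  'f' at position 6: consonant
Total vowels: 2

2


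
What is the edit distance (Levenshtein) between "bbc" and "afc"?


Computing edit distance: "bbc" -> "afc"
DP table:
           a    f    c
      0    1    2    3
  b   1    1    2    3
  b   2    2    2    3
  c   3    3    3    2
Edit distance = dp[3][3] = 2

2


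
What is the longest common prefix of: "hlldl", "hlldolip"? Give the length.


Words: hlldl, hlldolip
  Position 0: all 'h' => match
  Position 1: all 'l' => match
  Position 2: all 'l' => match
  Position 3: all 'd' => match
  Position 4: ('l', 'o') => mismatch, stop
LCP = "hlld" (length 4)

4


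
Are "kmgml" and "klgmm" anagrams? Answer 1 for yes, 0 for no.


Strings: "kmgml", "klgmm"
Sorted first:  gklmm
Sorted second: gklmm
Sorted forms match => anagrams

1


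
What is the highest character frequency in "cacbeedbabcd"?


Input: cacbeedbabcd
Character counts:
  'a': 2
  'b': 3
  'c': 3
  'd': 2
  'e': 2
Maximum frequency: 3

3


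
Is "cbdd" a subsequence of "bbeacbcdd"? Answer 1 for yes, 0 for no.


Check if "cbdd" is a subsequence of "bbeacbcdd"
Greedy scan:
  Position 0 ('b'): no match needed
  Position 1 ('b'): no match needed
  Position 2 ('e'): no match needed
  Position 3 ('a'): no match needed
  Position 4 ('c'): matches sub[0] = 'c'
  Position 5 ('b'): matches sub[1] = 'b'
  Position 6 ('c'): no match needed
  Position 7 ('d'): matches sub[2] = 'd'
  Position 8 ('d'): matches sub[3] = 'd'
All 4 characters matched => is a subsequence

1


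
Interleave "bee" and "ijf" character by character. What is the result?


Interleaving "bee" and "ijf":
  Position 0: 'b' from first, 'i' from second => "bi"
  Position 1: 'e' from first, 'j' from second => "ej"
  Position 2: 'e' from first, 'f' from second => "ef"
Result: biejef

biejef


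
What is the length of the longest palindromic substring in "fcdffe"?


Input: "fcdffe"
Checking substrings for palindromes:
  [3:5] "ff" (len 2) => palindrome
Longest palindromic substring: "ff" with length 2

2


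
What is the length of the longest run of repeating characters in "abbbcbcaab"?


Input: "abbbcbcaab"
Scanning for longest run:
  Position 1 ('b'): new char, reset run to 1
  Position 2 ('b'): continues run of 'b', length=2
  Position 3 ('b'): continues run of 'b', length=3
  Position 4 ('c'): new char, reset run to 1
  Position 5 ('b'): new char, reset run to 1
  Position 6 ('c'): new char, reset run to 1
  Position 7 ('a'): new char, reset run to 1
  Position 8 ('a'): continues run of 'a', length=2
  Position 9 ('b'): new char, reset run to 1
Longest run: 'b' with length 3

3


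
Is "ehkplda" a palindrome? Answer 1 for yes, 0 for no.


Input: ehkplda
Reversed: adlpkhe
  Compare pos 0 ('e') with pos 6 ('a'): MISMATCH
  Compare pos 1 ('h') with pos 5 ('d'): MISMATCH
  Compare pos 2 ('k') with pos 4 ('l'): MISMATCH
Result: not a palindrome

0


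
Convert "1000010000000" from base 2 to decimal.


Input: "1000010000000" in base 2
Positional expansion:
  Digit '1' (value 1) x 2^12 = 4096
  Digit '0' (value 0) x 2^11 = 0
  Digit '0' (value 0) x 2^10 = 0
  Digit '0' (value 0) x 2^9 = 0
  Digit '0' (value 0) x 2^8 = 0
  Digit '1' (value 1) x 2^7 = 128
  Digit '0' (value 0) x 2^6 = 0
  Digit '0' (value 0) x 2^5 = 0
  Digit '0' (value 0) x 2^4 = 0
  Digit '0' (value 0) x 2^3 = 0
  Digit '0' (value 0) x 2^2 = 0
  Digit '0' (value 0) x 2^1 = 0
  Digit '0' (value 0) x 2^0 = 0
Sum = 4224

4224


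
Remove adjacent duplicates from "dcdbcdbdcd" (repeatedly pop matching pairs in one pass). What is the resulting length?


Input: dcdbcdbdcd
Stack-based adjacent duplicate removal:
  Read 'd': push. Stack: d
  Read 'c': push. Stack: dc
  Read 'd': push. Stack: dcd
  Read 'b': push. Stack: dcdb
  Read 'c': push. Stack: dcdbc
  Read 'd': push. Stack: dcdbcd
  Read 'b': push. Stack: dcdbcdb
  Read 'd': push. Stack: dcdbcdbd
  Read 'c': push. Stack: dcdbcdbdc
  Read 'd': push. Stack: dcdbcdbdcd
Final stack: "dcdbcdbdcd" (length 10)

10


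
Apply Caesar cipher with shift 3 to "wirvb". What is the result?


Caesar cipher: shift "wirvb" by 3
  'w' (pos 22) + 3 = pos 25 = 'z'
  'i' (pos 8) + 3 = pos 11 = 'l'
  'r' (pos 17) + 3 = pos 20 = 'u'
  'v' (pos 21) + 3 = pos 24 = 'y'
  'b' (pos 1) + 3 = pos 4 = 'e'
Result: zluye

zluye


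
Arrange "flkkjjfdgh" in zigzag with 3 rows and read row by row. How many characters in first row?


Zigzag "flkkjjfdgh" into 3 rows:
Placing characters:
  'f' => row 0
  'l' => row 1
  'k' => row 2
  'k' => row 1
  'j' => row 0
  'j' => row 1
  'f' => row 2
  'd' => row 1
  'g' => row 0
  'h' => row 1
Rows:
  Row 0: "fjg"
  Row 1: "lkjdh"
  Row 2: "kf"
First row length: 3

3


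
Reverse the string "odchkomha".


Input: odchkomha
Reading characters right to left:
  Position 8: 'a'
  Position 7: 'h'
  Position 6: 'm'
  Position 5: 'o'
  Position 4: 'k'
  Position 3: 'h'
  Position 2: 'c'
  Position 1: 'd'
  Position 0: 'o'
Reversed: ahmokhcdo

ahmokhcdo


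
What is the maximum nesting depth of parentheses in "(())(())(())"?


Input: "(())(())(())"
Tracking depth:
  Position 0 '(': depth becomes 1
  Position 1 '(': depth becomes 2
  Position 2 ')': depth becomes 1
  Position 3 ')': depth becomes 0
  Position 4 '(': depth becomes 1
  Position 5 '(': depth becomes 2
  Position 6 ')': depth becomes 1
  Position 7 ')': depth becomes 0
  Position 8 '(': depth becomes 1
  Position 9 '(': depth becomes 2
  Position 10 ')': depth becomes 1
  Position 11 ')': depth becomes 0
Maximum depth reached: 2

2


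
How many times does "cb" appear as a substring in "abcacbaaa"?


Searching for "cb" in "abcacbaaa"
Scanning each position:
  Position 0: "ab" => no
  Position 1: "bc" => no
  Position 2: "ca" => no
  Position 3: "ac" => no
  Position 4: "cb" => MATCH
  Position 5: "ba" => no
  Position 6: "aa" => no
  Position 7: "aa" => no
Total occurrences: 1

1


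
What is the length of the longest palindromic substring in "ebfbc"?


Input: "ebfbc"
Checking substrings for palindromes:
  [1:4] "bfb" (len 3) => palindrome
Longest palindromic substring: "bfb" with length 3

3


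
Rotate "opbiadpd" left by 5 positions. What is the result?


Input: "opbiadpd", rotate left by 5
First 5 characters: "opbia"
Remaining characters: "dpd"
Concatenate remaining + first: "dpd" + "opbia" = "dpdopbia"

dpdopbia


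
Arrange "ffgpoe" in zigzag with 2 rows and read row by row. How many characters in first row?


Zigzag "ffgpoe" into 2 rows:
Placing characters:
  'f' => row 0
  'f' => row 1
  'g' => row 0
  'p' => row 1
  'o' => row 0
  'e' => row 1
Rows:
  Row 0: "fgo"
  Row 1: "fpe"
First row length: 3

3


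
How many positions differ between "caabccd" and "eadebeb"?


Comparing "caabccd" and "eadebeb" position by position:
  Position 0: 'c' vs 'e' => DIFFER
  Position 1: 'a' vs 'a' => same
  Position 2: 'a' vs 'd' => DIFFER
  Position 3: 'b' vs 'e' => DIFFER
  Position 4: 'c' vs 'b' => DIFFER
  Position 5: 'c' vs 'e' => DIFFER
  Position 6: 'd' vs 'b' => DIFFER
Positions that differ: 6

6


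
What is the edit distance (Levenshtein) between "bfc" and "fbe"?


Computing edit distance: "bfc" -> "fbe"
DP table:
           f    b    e
      0    1    2    3
  b   1    1    1    2
  f   2    1    2    2
  c   3    2    2    3
Edit distance = dp[3][3] = 3

3


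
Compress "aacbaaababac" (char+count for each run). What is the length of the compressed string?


Input: aacbaaababac
Runs:
  'a' x 2 => "a2"
  'c' x 1 => "c1"
  'b' x 1 => "b1"
  'a' x 3 => "a3"
  'b' x 1 => "b1"
  'a' x 1 => "a1"
  'b' x 1 => "b1"
  'a' x 1 => "a1"
  'c' x 1 => "c1"
Compressed: "a2c1b1a3b1a1b1a1c1"
Compressed length: 18

18


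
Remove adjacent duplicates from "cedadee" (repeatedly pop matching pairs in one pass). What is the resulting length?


Input: cedadee
Stack-based adjacent duplicate removal:
  Read 'c': push. Stack: c
  Read 'e': push. Stack: ce
  Read 'd': push. Stack: ced
  Read 'a': push. Stack: ceda
  Read 'd': push. Stack: cedad
  Read 'e': push. Stack: cedade
  Read 'e': matches stack top 'e' => pop. Stack: cedad
Final stack: "cedad" (length 5)

5


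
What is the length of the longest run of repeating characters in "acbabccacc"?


Input: "acbabccacc"
Scanning for longest run:
  Position 1 ('c'): new char, reset run to 1
  Position 2 ('b'): new char, reset run to 1
  Position 3 ('a'): new char, reset run to 1
  Position 4 ('b'): new char, reset run to 1
  Position 5 ('c'): new char, reset run to 1
  Position 6 ('c'): continues run of 'c', length=2
  Position 7 ('a'): new char, reset run to 1
  Position 8 ('c'): new char, reset run to 1
  Position 9 ('c'): continues run of 'c', length=2
Longest run: 'c' with length 2

2


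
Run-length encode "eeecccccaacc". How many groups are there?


Input: eeecccccaacc
Scanning for consecutive runs:
  Group 1: 'e' x 3 (positions 0-2)
  Group 2: 'c' x 5 (positions 3-7)
  Group 3: 'a' x 2 (positions 8-9)
  Group 4: 'c' x 2 (positions 10-11)
Total groups: 4

4


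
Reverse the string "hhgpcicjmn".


Input: hhgpcicjmn
Reading characters right to left:
  Position 9: 'n'
  Position 8: 'm'
  Position 7: 'j'
  Position 6: 'c'
  Position 5: 'i'
  Position 4: 'c'
  Position 3: 'p'
  Position 2: 'g'
  Position 1: 'h'
  Position 0: 'h'
Reversed: nmjcicpghh

nmjcicpghh


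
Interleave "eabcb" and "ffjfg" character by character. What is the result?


Interleaving "eabcb" and "ffjfg":
  Position 0: 'e' from first, 'f' from second => "ef"
  Position 1: 'a' from first, 'f' from second => "af"
  Position 2: 'b' from first, 'j' from second => "bj"
  Position 3: 'c' from first, 'f' from second => "cf"
  Position 4: 'b' from first, 'g' from second => "bg"
Result: efafbjcfbg

efafbjcfbg


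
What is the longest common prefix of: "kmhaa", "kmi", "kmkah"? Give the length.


Words: kmhaa, kmi, kmkah
  Position 0: all 'k' => match
  Position 1: all 'm' => match
  Position 2: ('h', 'i', 'k') => mismatch, stop
LCP = "km" (length 2)

2


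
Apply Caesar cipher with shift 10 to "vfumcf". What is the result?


Caesar cipher: shift "vfumcf" by 10
  'v' (pos 21) + 10 = pos 5 = 'f'
  'f' (pos 5) + 10 = pos 15 = 'p'
  'u' (pos 20) + 10 = pos 4 = 'e'
  'm' (pos 12) + 10 = pos 22 = 'w'
  'c' (pos 2) + 10 = pos 12 = 'm'
  'f' (pos 5) + 10 = pos 15 = 'p'
Result: fpewmp

fpewmp


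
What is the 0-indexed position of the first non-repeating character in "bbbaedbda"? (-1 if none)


Input: bbbaedbda
Character frequencies:
  'a': 2
  'b': 4
  'd': 2
  'e': 1
Scanning left to right for freq == 1:
  Position 0 ('b'): freq=4, skip
  Position 1 ('b'): freq=4, skip
  Position 2 ('b'): freq=4, skip
  Position 3 ('a'): freq=2, skip
  Position 4 ('e'): unique! => answer = 4

4


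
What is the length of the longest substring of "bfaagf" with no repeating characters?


Input: "bfaagf"
Sliding window (track last position of each char):
  Position 0 ('b'): window [0,0] length 1 -- new best
  Position 1 ('f'): window [0,1] length 2 -- new best
  Position 2 ('a'): window [0,2] length 3 -- new best
  Position 3 ('a'): repeat (last at 2), move window start to 3
  Position 3 ('a'): window [3,3] length 1
  Position 4 ('g'): window [3,4] length 2
  Position 5 ('f'): window [3,5] length 3
Longest substring with no repeats: "bfa" with length 3

3


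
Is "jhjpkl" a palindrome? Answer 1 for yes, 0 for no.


Input: jhjpkl
Reversed: lkpjhj
  Compare pos 0 ('j') with pos 5 ('l'): MISMATCH
  Compare pos 1 ('h') with pos 4 ('k'): MISMATCH
  Compare pos 2 ('j') with pos 3 ('p'): MISMATCH
Result: not a palindrome

0


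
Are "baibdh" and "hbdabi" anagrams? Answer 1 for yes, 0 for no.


Strings: "baibdh", "hbdabi"
Sorted first:  abbdhi
Sorted second: abbdhi
Sorted forms match => anagrams

1


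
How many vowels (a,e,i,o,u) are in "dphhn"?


Input: dphhn
Checking each character:
  'd' at position 0: consonant
  'p' at position 1: consonant
  'h' at position 2: consonant
  'h' at position 3: consonant
  'n' at position 4: consonant
Total vowels: 0

0


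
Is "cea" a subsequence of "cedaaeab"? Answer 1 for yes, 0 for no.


Check if "cea" is a subsequence of "cedaaeab"
Greedy scan:
  Position 0 ('c'): matches sub[0] = 'c'
  Position 1 ('e'): matches sub[1] = 'e'
  Position 2 ('d'): no match needed
  Position 3 ('a'): matches sub[2] = 'a'
  Position 4 ('a'): no match needed
  Position 5 ('e'): no match needed
  Position 6 ('a'): no match needed
  Position 7 ('b'): no match needed
All 3 characters matched => is a subsequence

1


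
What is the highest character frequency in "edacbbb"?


Input: edacbbb
Character counts:
  'a': 1
  'b': 3
  'c': 1
  'd': 1
  'e': 1
Maximum frequency: 3

3


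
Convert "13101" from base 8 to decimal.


Input: "13101" in base 8
Positional expansion:
  Digit '1' (value 1) x 8^4 = 4096
  Digit '3' (value 3) x 8^3 = 1536
  Digit '1' (value 1) x 8^2 = 64
  Digit '0' (value 0) x 8^1 = 0
  Digit '1' (value 1) x 8^0 = 1
Sum = 5697

5697


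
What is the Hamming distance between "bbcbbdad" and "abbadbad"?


Comparing "bbcbbdad" and "abbadbad" position by position:
  Position 0: 'b' vs 'a' => differ
  Position 1: 'b' vs 'b' => same
  Position 2: 'c' vs 'b' => differ
  Position 3: 'b' vs 'a' => differ
  Position 4: 'b' vs 'd' => differ
  Position 5: 'd' vs 'b' => differ
  Position 6: 'a' vs 'a' => same
  Position 7: 'd' vs 'd' => same
Total differences (Hamming distance): 5

5


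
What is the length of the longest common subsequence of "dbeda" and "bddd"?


LCS of "dbeda" and "bddd"
DP table:
           b    d    d    d
      0    0    0    0    0
  d   0    0    1    1    1
  b   0    1    1    1    1
  e   0    1    1    1    1
  d   0    1    2    2    2
  a   0    1    2    2    2
LCS length = dp[5][4] = 2

2


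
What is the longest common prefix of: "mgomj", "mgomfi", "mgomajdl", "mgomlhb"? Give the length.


Words: mgomj, mgomfi, mgomajdl, mgomlhb
  Position 0: all 'm' => match
  Position 1: all 'g' => match
  Position 2: all 'o' => match
  Position 3: all 'm' => match
  Position 4: ('j', 'f', 'a', 'l') => mismatch, stop
LCP = "mgom" (length 4)

4


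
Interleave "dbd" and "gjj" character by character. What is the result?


Interleaving "dbd" and "gjj":
  Position 0: 'd' from first, 'g' from second => "dg"
  Position 1: 'b' from first, 'j' from second => "bj"
  Position 2: 'd' from first, 'j' from second => "dj"
Result: dgbjdj

dgbjdj


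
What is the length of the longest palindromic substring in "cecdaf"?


Input: "cecdaf"
Checking substrings for palindromes:
  [0:3] "cec" (len 3) => palindrome
Longest palindromic substring: "cec" with length 3

3


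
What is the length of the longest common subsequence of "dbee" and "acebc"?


LCS of "dbee" and "acebc"
DP table:
           a    c    e    b    c
      0    0    0    0    0    0
  d   0    0    0    0    0    0
  b   0    0    0    0    1    1
  e   0    0    0    1    1    1
  e   0    0    0    1    1    1
LCS length = dp[4][5] = 1

1


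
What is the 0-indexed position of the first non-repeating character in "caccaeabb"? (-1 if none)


Input: caccaeabb
Character frequencies:
  'a': 3
  'b': 2
  'c': 3
  'e': 1
Scanning left to right for freq == 1:
  Position 0 ('c'): freq=3, skip
  Position 1 ('a'): freq=3, skip
  Position 2 ('c'): freq=3, skip
  Position 3 ('c'): freq=3, skip
  Position 4 ('a'): freq=3, skip
  Position 5 ('e'): unique! => answer = 5

5


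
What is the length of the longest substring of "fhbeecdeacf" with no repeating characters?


Input: "fhbeecdeacf"
Sliding window (track last position of each char):
  Position 0 ('f'): window [0,0] length 1 -- new best
  Position 1 ('h'): window [0,1] length 2 -- new best
  Position 2 ('b'): window [0,2] length 3 -- new best
  Position 3 ('e'): window [0,3] length 4 -- new best
  Position 4 ('e'): repeat (last at 3), move window start to 4
  Position 4 ('e'): window [4,4] length 1
  Position 5 ('c'): window [4,5] length 2
  Position 6 ('d'): window [4,6] length 3
  Position 7 ('e'): repeat (last at 4), move window start to 5
  Position 7 ('e'): window [5,7] length 3
  Position 8 ('a'): window [5,8] length 4
  Position 9 ('c'): repeat (last at 5), move window start to 6
  Position 9 ('c'): window [6,9] length 4
  Position 10 ('f'): window [6,10] length 5 -- new best
Longest substring with no repeats: "deacf" with length 5

5


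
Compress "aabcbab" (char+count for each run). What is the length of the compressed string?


Input: aabcbab
Runs:
  'a' x 2 => "a2"
  'b' x 1 => "b1"
  'c' x 1 => "c1"
  'b' x 1 => "b1"
  'a' x 1 => "a1"
  'b' x 1 => "b1"
Compressed: "a2b1c1b1a1b1"
Compressed length: 12

12


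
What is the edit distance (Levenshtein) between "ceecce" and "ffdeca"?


Computing edit distance: "ceecce" -> "ffdeca"
DP table:
           f    f    d    e    c    a
      0    1    2    3    4    5    6
  c   1    1    2    3    4    4    5
  e   2    2    2    3    3    4    5
  e   3    3    3    3    3    4    5
  c   4    4    4    4    4    3    4
  c   5    5    5    5    5    4    4
  e   6    6    6    6    5    5    5
Edit distance = dp[6][6] = 5

5


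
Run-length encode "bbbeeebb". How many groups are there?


Input: bbbeeebb
Scanning for consecutive runs:
  Group 1: 'b' x 3 (positions 0-2)
  Group 2: 'e' x 3 (positions 3-5)
  Group 3: 'b' x 2 (positions 6-7)
Total groups: 3

3


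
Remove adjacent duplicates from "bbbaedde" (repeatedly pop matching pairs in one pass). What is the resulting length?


Input: bbbaedde
Stack-based adjacent duplicate removal:
  Read 'b': push. Stack: b
  Read 'b': matches stack top 'b' => pop. Stack: (empty)
  Read 'b': push. Stack: b
  Read 'a': push. Stack: ba
  Read 'e': push. Stack: bae
  Read 'd': push. Stack: baed
  Read 'd': matches stack top 'd' => pop. Stack: bae
  Read 'e': matches stack top 'e' => pop. Stack: ba
Final stack: "ba" (length 2)

2


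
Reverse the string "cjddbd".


Input: cjddbd
Reading characters right to left:
  Position 5: 'd'
  Position 4: 'b'
  Position 3: 'd'
  Position 2: 'd'
  Position 1: 'j'
  Position 0: 'c'
Reversed: dbddjc

dbddjc


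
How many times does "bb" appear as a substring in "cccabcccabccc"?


Searching for "bb" in "cccabcccabccc"
Scanning each position:
  Position 0: "cc" => no
  Position 1: "cc" => no
  Position 2: "ca" => no
  Position 3: "ab" => no
  Position 4: "bc" => no
  Position 5: "cc" => no
  Position 6: "cc" => no
  Position 7: "ca" => no
  Position 8: "ab" => no
  Position 9: "bc" => no
  Position 10: "cc" => no
  Position 11: "cc" => no
Total occurrences: 0

0


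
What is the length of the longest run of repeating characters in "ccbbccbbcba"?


Input: "ccbbccbbcba"
Scanning for longest run:
  Position 1 ('c'): continues run of 'c', length=2
  Position 2 ('b'): new char, reset run to 1
  Position 3 ('b'): continues run of 'b', length=2
  Position 4 ('c'): new char, reset run to 1
  Position 5 ('c'): continues run of 'c', length=2
  Position 6 ('b'): new char, reset run to 1
  Position 7 ('b'): continues run of 'b', length=2
  Position 8 ('c'): new char, reset run to 1
  Position 9 ('b'): new char, reset run to 1
  Position 10 ('a'): new char, reset run to 1
Longest run: 'c' with length 2

2


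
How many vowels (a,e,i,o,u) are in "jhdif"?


Input: jhdif
Checking each character:
  'j' at position 0: consonant
  'h' at position 1: consonant
  'd' at position 2: consonant
  'i' at position 3: vowel (running total: 1)
  'f' at position 4: consonant
Total vowels: 1

1


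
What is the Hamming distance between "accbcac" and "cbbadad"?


Comparing "accbcac" and "cbbadad" position by position:
  Position 0: 'a' vs 'c' => differ
  Position 1: 'c' vs 'b' => differ
  Position 2: 'c' vs 'b' => differ
  Position 3: 'b' vs 'a' => differ
  Position 4: 'c' vs 'd' => differ
  Position 5: 'a' vs 'a' => same
  Position 6: 'c' vs 'd' => differ
Total differences (Hamming distance): 6

6


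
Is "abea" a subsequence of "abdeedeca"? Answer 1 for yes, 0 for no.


Check if "abea" is a subsequence of "abdeedeca"
Greedy scan:
  Position 0 ('a'): matches sub[0] = 'a'
  Position 1 ('b'): matches sub[1] = 'b'
  Position 2 ('d'): no match needed
  Position 3 ('e'): matches sub[2] = 'e'
  Position 4 ('e'): no match needed
  Position 5 ('d'): no match needed
  Position 6 ('e'): no match needed
  Position 7 ('c'): no match needed
  Position 8 ('a'): matches sub[3] = 'a'
All 4 characters matched => is a subsequence

1


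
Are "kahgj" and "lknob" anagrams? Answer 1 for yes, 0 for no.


Strings: "kahgj", "lknob"
Sorted first:  aghjk
Sorted second: bklno
Differ at position 0: 'a' vs 'b' => not anagrams

0


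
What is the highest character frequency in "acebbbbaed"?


Input: acebbbbaed
Character counts:
  'a': 2
  'b': 4
  'c': 1
  'd': 1
  'e': 2
Maximum frequency: 4

4


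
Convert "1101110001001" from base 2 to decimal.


Input: "1101110001001" in base 2
Positional expansion:
  Digit '1' (value 1) x 2^12 = 4096
  Digit '1' (value 1) x 2^11 = 2048
  Digit '0' (value 0) x 2^10 = 0
  Digit '1' (value 1) x 2^9 = 512
  Digit '1' (value 1) x 2^8 = 256
  Digit '1' (value 1) x 2^7 = 128
  Digit '0' (value 0) x 2^6 = 0
  Digit '0' (value 0) x 2^5 = 0
  Digit '0' (value 0) x 2^4 = 0
  Digit '1' (value 1) x 2^3 = 8
  Digit '0' (value 0) x 2^2 = 0
  Digit '0' (value 0) x 2^1 = 0
  Digit '1' (value 1) x 2^0 = 1
Sum = 7049

7049


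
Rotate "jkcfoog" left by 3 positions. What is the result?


Input: "jkcfoog", rotate left by 3
First 3 characters: "jkc"
Remaining characters: "foog"
Concatenate remaining + first: "foog" + "jkc" = "foogjkc"

foogjkc


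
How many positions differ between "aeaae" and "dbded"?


Comparing "aeaae" and "dbded" position by position:
  Position 0: 'a' vs 'd' => DIFFER
  Position 1: 'e' vs 'b' => DIFFER
  Position 2: 'a' vs 'd' => DIFFER
  Position 3: 'a' vs 'e' => DIFFER
  Position 4: 'e' vs 'd' => DIFFER
Positions that differ: 5

5


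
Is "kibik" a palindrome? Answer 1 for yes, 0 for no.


Input: kibik
Reversed: kibik
  Compare pos 0 ('k') with pos 4 ('k'): match
  Compare pos 1 ('i') with pos 3 ('i'): match
Result: palindrome

1


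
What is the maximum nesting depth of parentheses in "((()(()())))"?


Input: "((()(()())))"
Tracking depth:
  Position 0 '(': depth becomes 1
  Position 1 '(': depth becomes 2
  Position 2 '(': depth becomes 3
  Position 3 ')': depth becomes 2
  Position 4 '(': depth becomes 3
  Position 5 '(': depth becomes 4
  Position 6 ')': depth becomes 3
  Position 7 '(': depth becomes 4
  Position 8 ')': depth becomes 3
  Position 9 ')': depth becomes 2
  Position 10 ')': depth becomes 1
  Position 11 ')': depth becomes 0
Maximum depth reached: 4

4


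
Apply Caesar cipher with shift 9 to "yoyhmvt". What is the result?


Caesar cipher: shift "yoyhmvt" by 9
  'y' (pos 24) + 9 = pos 7 = 'h'
  'o' (pos 14) + 9 = pos 23 = 'x'
  'y' (pos 24) + 9 = pos 7 = 'h'
  'h' (pos 7) + 9 = pos 16 = 'q'
  'm' (pos 12) + 9 = pos 21 = 'v'
  'v' (pos 21) + 9 = pos 4 = 'e'
  't' (pos 19) + 9 = pos 2 = 'c'
Result: hxhqvec

hxhqvec


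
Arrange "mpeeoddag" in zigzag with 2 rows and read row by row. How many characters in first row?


Zigzag "mpeeoddag" into 2 rows:
Placing characters:
  'm' => row 0
  'p' => row 1
  'e' => row 0
  'e' => row 1
  'o' => row 0
  'd' => row 1
  'd' => row 0
  'a' => row 1
  'g' => row 0
Rows:
  Row 0: "meodg"
  Row 1: "peda"
First row length: 5

5


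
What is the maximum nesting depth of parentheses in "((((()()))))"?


Input: "((((()()))))"
Tracking depth:
  Position 0 '(': depth becomes 1
  Position 1 '(': depth becomes 2
  Position 2 '(': depth becomes 3
  Position 3 '(': depth becomes 4
  Position 4 '(': depth becomes 5
  Position 5 ')': depth becomes 4
  Position 6 '(': depth becomes 5
  Position 7 ')': depth becomes 4
  Position 8 ')': depth becomes 3
  Position 9 ')': depth becomes 2
  Position 10 ')': depth becomes 1
  Position 11 ')': depth becomes 0
Maximum depth reached: 5

5


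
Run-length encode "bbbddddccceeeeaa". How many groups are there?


Input: bbbddddccceeeeaa
Scanning for consecutive runs:
  Group 1: 'b' x 3 (positions 0-2)
  Group 2: 'd' x 4 (positions 3-6)
  Group 3: 'c' x 3 (positions 7-9)
  Group 4: 'e' x 4 (positions 10-13)
  Group 5: 'a' x 2 (positions 14-15)
Total groups: 5

5


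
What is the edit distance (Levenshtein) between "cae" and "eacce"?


Computing edit distance: "cae" -> "eacce"
DP table:
           e    a    c    c    e
      0    1    2    3    4    5
  c   1    1    2    2    3    4
  a   2    2    1    2    3    4
  e   3    2    2    2    3    3
Edit distance = dp[3][5] = 3

3


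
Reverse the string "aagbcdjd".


Input: aagbcdjd
Reading characters right to left:
  Position 7: 'd'
  Position 6: 'j'
  Position 5: 'd'
  Position 4: 'c'
  Position 3: 'b'
  Position 2: 'g'
  Position 1: 'a'
  Position 0: 'a'
Reversed: djdcbgaa

djdcbgaa


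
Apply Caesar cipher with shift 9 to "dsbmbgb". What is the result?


Caesar cipher: shift "dsbmbgb" by 9
  'd' (pos 3) + 9 = pos 12 = 'm'
  's' (pos 18) + 9 = pos 1 = 'b'
  'b' (pos 1) + 9 = pos 10 = 'k'
  'm' (pos 12) + 9 = pos 21 = 'v'
  'b' (pos 1) + 9 = pos 10 = 'k'
  'g' (pos 6) + 9 = pos 15 = 'p'
  'b' (pos 1) + 9 = pos 10 = 'k'
Result: mbkvkpk

mbkvkpk


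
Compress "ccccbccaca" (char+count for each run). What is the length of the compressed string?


Input: ccccbccaca
Runs:
  'c' x 4 => "c4"
  'b' x 1 => "b1"
  'c' x 2 => "c2"
  'a' x 1 => "a1"
  'c' x 1 => "c1"
  'a' x 1 => "a1"
Compressed: "c4b1c2a1c1a1"
Compressed length: 12

12


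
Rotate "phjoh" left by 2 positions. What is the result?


Input: "phjoh", rotate left by 2
First 2 characters: "ph"
Remaining characters: "joh"
Concatenate remaining + first: "joh" + "ph" = "johph"

johph


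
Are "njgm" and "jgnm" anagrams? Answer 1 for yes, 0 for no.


Strings: "njgm", "jgnm"
Sorted first:  gjmn
Sorted second: gjmn
Sorted forms match => anagrams

1


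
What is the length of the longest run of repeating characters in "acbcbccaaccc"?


Input: "acbcbccaaccc"
Scanning for longest run:
  Position 1 ('c'): new char, reset run to 1
  Position 2 ('b'): new char, reset run to 1
  Position 3 ('c'): new char, reset run to 1
  Position 4 ('b'): new char, reset run to 1
  Position 5 ('c'): new char, reset run to 1
  Position 6 ('c'): continues run of 'c', length=2
  Position 7 ('a'): new char, reset run to 1
  Position 8 ('a'): continues run of 'a', length=2
  Position 9 ('c'): new char, reset run to 1
  Position 10 ('c'): continues run of 'c', length=2
  Position 11 ('c'): continues run of 'c', length=3
Longest run: 'c' with length 3

3


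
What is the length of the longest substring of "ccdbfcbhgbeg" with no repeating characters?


Input: "ccdbfcbhgbeg"
Sliding window (track last position of each char):
  Position 0 ('c'): window [0,0] length 1 -- new best
  Position 1 ('c'): repeat (last at 0), move window start to 1
  Position 1 ('c'): window [1,1] length 1
  Position 2 ('d'): window [1,2] length 2 -- new best
  Position 3 ('b'): window [1,3] length 3 -- new best
  Position 4 ('f'): window [1,4] length 4 -- new best
  Position 5 ('c'): repeat (last at 1), move window start to 2
  Position 5 ('c'): window [2,5] length 4
  Position 6 ('b'): repeat (last at 3), move window start to 4
  Position 6 ('b'): window [4,6] length 3
  Position 7 ('h'): window [4,7] length 4
  Position 8 ('g'): window [4,8] length 5 -- new best
  Position 9 ('b'): repeat (last at 6), move window start to 7
  Position 9 ('b'): window [7,9] length 3
  Position 10 ('e'): window [7,10] length 4
  Position 11 ('g'): repeat (last at 8), move window start to 9
  Position 11 ('g'): window [9,11] length 3
Longest substring with no repeats: "fcbhg" with length 5

5


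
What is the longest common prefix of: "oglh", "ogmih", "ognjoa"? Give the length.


Words: oglh, ogmih, ognjoa
  Position 0: all 'o' => match
  Position 1: all 'g' => match
  Position 2: ('l', 'm', 'n') => mismatch, stop
LCP = "og" (length 2)

2


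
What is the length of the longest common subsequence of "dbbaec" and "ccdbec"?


LCS of "dbbaec" and "ccdbec"
DP table:
           c    c    d    b    e    c
      0    0    0    0    0    0    0
  d   0    0    0    1    1    1    1
  b   0    0    0    1    2    2    2
  b   0    0    0    1    2    2    2
  a   0    0    0    1    2    2    2
  e   0    0    0    1    2    3    3
  c   0    1    1    1    2    3    4
LCS length = dp[6][6] = 4

4


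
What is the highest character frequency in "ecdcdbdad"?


Input: ecdcdbdad
Character counts:
  'a': 1
  'b': 1
  'c': 2
  'd': 4
  'e': 1
Maximum frequency: 4

4


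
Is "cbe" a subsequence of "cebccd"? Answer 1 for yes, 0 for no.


Check if "cbe" is a subsequence of "cebccd"
Greedy scan:
  Position 0 ('c'): matches sub[0] = 'c'
  Position 1 ('e'): no match needed
  Position 2 ('b'): matches sub[1] = 'b'
  Position 3 ('c'): no match needed
  Position 4 ('c'): no match needed
  Position 5 ('d'): no match needed
Only matched 2/3 characters => not a subsequence

0


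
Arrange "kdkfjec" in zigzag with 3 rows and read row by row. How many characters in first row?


Zigzag "kdkfjec" into 3 rows:
Placing characters:
  'k' => row 0
  'd' => row 1
  'k' => row 2
  'f' => row 1
  'j' => row 0
  'e' => row 1
  'c' => row 2
Rows:
  Row 0: "kj"
  Row 1: "dfe"
  Row 2: "kc"
First row length: 2

2


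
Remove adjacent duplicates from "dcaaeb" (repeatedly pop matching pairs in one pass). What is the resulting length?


Input: dcaaeb
Stack-based adjacent duplicate removal:
  Read 'd': push. Stack: d
  Read 'c': push. Stack: dc
  Read 'a': push. Stack: dca
  Read 'a': matches stack top 'a' => pop. Stack: dc
  Read 'e': push. Stack: dce
  Read 'b': push. Stack: dceb
Final stack: "dceb" (length 4)

4


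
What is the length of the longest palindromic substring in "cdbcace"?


Input: "cdbcace"
Checking substrings for palindromes:
  [3:6] "cac" (len 3) => palindrome
Longest palindromic substring: "cac" with length 3

3


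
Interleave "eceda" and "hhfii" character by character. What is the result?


Interleaving "eceda" and "hhfii":
  Position 0: 'e' from first, 'h' from second => "eh"
  Position 1: 'c' from first, 'h' from second => "ch"
  Position 2: 'e' from first, 'f' from second => "ef"
  Position 3: 'd' from first, 'i' from second => "di"
  Position 4: 'a' from first, 'i' from second => "ai"
Result: ehchefdiai

ehchefdiai


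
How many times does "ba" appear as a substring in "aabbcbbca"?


Searching for "ba" in "aabbcbbca"
Scanning each position:
  Position 0: "aa" => no
  Position 1: "ab" => no
  Position 2: "bb" => no
  Position 3: "bc" => no
  Position 4: "cb" => no
  Position 5: "bb" => no
  Position 6: "bc" => no
  Position 7: "ca" => no
Total occurrences: 0

0


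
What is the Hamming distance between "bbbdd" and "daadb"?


Comparing "bbbdd" and "daadb" position by position:
  Position 0: 'b' vs 'd' => differ
  Position 1: 'b' vs 'a' => differ
  Position 2: 'b' vs 'a' => differ
  Position 3: 'd' vs 'd' => same
  Position 4: 'd' vs 'b' => differ
Total differences (Hamming distance): 4

4


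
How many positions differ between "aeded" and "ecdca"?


Comparing "aeded" and "ecdca" position by position:
  Position 0: 'a' vs 'e' => DIFFER
  Position 1: 'e' vs 'c' => DIFFER
  Position 2: 'd' vs 'd' => same
  Position 3: 'e' vs 'c' => DIFFER
  Position 4: 'd' vs 'a' => DIFFER
Positions that differ: 4

4


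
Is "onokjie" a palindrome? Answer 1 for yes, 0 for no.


Input: onokjie
Reversed: eijkono
  Compare pos 0 ('o') with pos 6 ('e'): MISMATCH
  Compare pos 1 ('n') with pos 5 ('i'): MISMATCH
  Compare pos 2 ('o') with pos 4 ('j'): MISMATCH
Result: not a palindrome

0


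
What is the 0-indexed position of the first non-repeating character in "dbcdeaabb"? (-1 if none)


Input: dbcdeaabb
Character frequencies:
  'a': 2
  'b': 3
  'c': 1
  'd': 2
  'e': 1
Scanning left to right for freq == 1:
  Position 0 ('d'): freq=2, skip
  Position 1 ('b'): freq=3, skip
  Position 2 ('c'): unique! => answer = 2

2


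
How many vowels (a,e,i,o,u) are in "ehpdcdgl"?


Input: ehpdcdgl
Checking each character:
  'e' at position 0: vowel (running total: 1)
  'h' at position 1: consonant
  'p' at position 2: consonant
  'd' at position 3: consonant
  'c' at position 4: consonant
  'd' at position 5: consonant
  'g' at position 6: consonant
  'l' at position 7: consonant
Total vowels: 1

1


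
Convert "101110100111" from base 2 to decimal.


Input: "101110100111" in base 2
Positional expansion:
  Digit '1' (value 1) x 2^11 = 2048
  Digit '0' (value 0) x 2^10 = 0
  Digit '1' (value 1) x 2^9 = 512
  Digit '1' (value 1) x 2^8 = 256
  Digit '1' (value 1) x 2^7 = 128
  Digit '0' (value 0) x 2^6 = 0
  Digit '1' (value 1) x 2^5 = 32
  Digit '0' (value 0) x 2^4 = 0
  Digit '0' (value 0) x 2^3 = 0
  Digit '1' (value 1) x 2^2 = 4
  Digit '1' (value 1) x 2^1 = 2
  Digit '1' (value 1) x 2^0 = 1
Sum = 2983

2983


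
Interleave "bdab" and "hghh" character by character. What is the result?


Interleaving "bdab" and "hghh":
  Position 0: 'b' from first, 'h' from second => "bh"
  Position 1: 'd' from first, 'g' from second => "dg"
  Position 2: 'a' from first, 'h' from second => "ah"
  Position 3: 'b' from first, 'h' from second => "bh"
Result: bhdgahbh

bhdgahbh


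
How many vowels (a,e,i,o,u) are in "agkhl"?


Input: agkhl
Checking each character:
  'a' at position 0: vowel (running total: 1)
  'g' at position 1: consonant
  'k' at position 2: consonant
  'h' at position 3: consonant
  'l' at position 4: consonant
Total vowels: 1

1


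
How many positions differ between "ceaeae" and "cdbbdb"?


Comparing "ceaeae" and "cdbbdb" position by position:
  Position 0: 'c' vs 'c' => same
  Position 1: 'e' vs 'd' => DIFFER
  Position 2: 'a' vs 'b' => DIFFER
  Position 3: 'e' vs 'b' => DIFFER
  Position 4: 'a' vs 'd' => DIFFER
  Position 5: 'e' vs 'b' => DIFFER
Positions that differ: 5

5


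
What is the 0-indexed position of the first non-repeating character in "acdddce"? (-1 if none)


Input: acdddce
Character frequencies:
  'a': 1
  'c': 2
  'd': 3
  'e': 1
Scanning left to right for freq == 1:
  Position 0 ('a'): unique! => answer = 0

0


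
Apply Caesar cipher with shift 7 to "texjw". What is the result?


Caesar cipher: shift "texjw" by 7
  't' (pos 19) + 7 = pos 0 = 'a'
  'e' (pos 4) + 7 = pos 11 = 'l'
  'x' (pos 23) + 7 = pos 4 = 'e'
  'j' (pos 9) + 7 = pos 16 = 'q'
  'w' (pos 22) + 7 = pos 3 = 'd'
Result: aleqd

aleqd


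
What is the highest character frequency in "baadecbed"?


Input: baadecbed
Character counts:
  'a': 2
  'b': 2
  'c': 1
  'd': 2
  'e': 2
Maximum frequency: 2

2


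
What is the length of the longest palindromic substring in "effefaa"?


Input: "effefaa"
Checking substrings for palindromes:
  [0:4] "effe" (len 4) => palindrome
  [2:5] "fef" (len 3) => palindrome
  [1:3] "ff" (len 2) => palindrome
  [5:7] "aa" (len 2) => palindrome
Longest palindromic substring: "effe" with length 4

4


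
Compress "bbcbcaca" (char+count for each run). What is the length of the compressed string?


Input: bbcbcaca
Runs:
  'b' x 2 => "b2"
  'c' x 1 => "c1"
  'b' x 1 => "b1"
  'c' x 1 => "c1"
  'a' x 1 => "a1"
  'c' x 1 => "c1"
  'a' x 1 => "a1"
Compressed: "b2c1b1c1a1c1a1"
Compressed length: 14

14
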